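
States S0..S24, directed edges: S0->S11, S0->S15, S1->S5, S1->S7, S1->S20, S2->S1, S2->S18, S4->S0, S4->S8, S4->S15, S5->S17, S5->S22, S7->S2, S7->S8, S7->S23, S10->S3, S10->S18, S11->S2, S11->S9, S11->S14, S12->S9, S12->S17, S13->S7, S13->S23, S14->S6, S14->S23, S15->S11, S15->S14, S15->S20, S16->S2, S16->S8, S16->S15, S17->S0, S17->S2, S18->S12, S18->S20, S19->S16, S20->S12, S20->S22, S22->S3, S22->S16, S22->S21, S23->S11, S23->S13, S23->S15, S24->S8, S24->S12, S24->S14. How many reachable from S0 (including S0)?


BFS from S0:
  layer 0: {S0}
  layer 1: {S11, S15}
  layer 2: {S2, S9, S14, S20}
  layer 3: {S1, S6, S12, S18, S22, S23}
  layer 4: {S3, S5, S7, S13, S16, S17, S21}
  layer 5: {S8}
Reachable set: {S0, S1, S2, S3, S5, S6, S7, S8, S9, S11, S12, S13, S14, S15, S16, S17, S18, S20, S21, S22, S23}
Count = 21

21


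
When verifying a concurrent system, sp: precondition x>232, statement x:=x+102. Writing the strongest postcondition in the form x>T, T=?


Formula: sp(P, x:=E) = exists old_x. (x = E[old_x/x]) AND P[old_x/x] (old_x is the value of x before the assignment; eliminate old_x by solving x = E[old_x/x] for old_x)
Step 1: Precondition P: x>232, i.e. old_x > 232
Step 2: Assignment gives x = old_x + 102, so old_x = x - 102
Step 3: Substitute into P: x - 102 > 232
Step 4: Simplify: x > 232+102 = 334

334


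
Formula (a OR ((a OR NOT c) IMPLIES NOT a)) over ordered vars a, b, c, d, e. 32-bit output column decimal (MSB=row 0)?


Formula: (a OR ((a OR NOT c) IMPLIES NOT a)) over a, b, c, d, e (32 rows)
Evaluate each row (bits = a,b,c,d,e, MSB first):
  row 0 [00000]: (0 OR ((0 OR NOT 0) IMPLIES NOT 0)) -> 1
  row 1 [00001]: (0 OR ((0 OR NOT 0) IMPLIES NOT 0)) -> 1
  row 2 [00010]: (0 OR ((0 OR NOT 0) IMPLIES NOT 0)) -> 1
  row 3 [00011]: (0 OR ((0 OR NOT 0) IMPLIES NOT 0)) -> 1
  row 4 [00100]: (0 OR ((0 OR NOT 1) IMPLIES NOT 0)) -> 1
  row 5 [00101]: (0 OR ((0 OR NOT 1) IMPLIES NOT 0)) -> 1
  row 6 [00110]: (0 OR ((0 OR NOT 1) IMPLIES NOT 0)) -> 1
  row 7 [00111]: (0 OR ((0 OR NOT 1) IMPLIES NOT 0)) -> 1
  row 8 [01000]: (0 OR ((0 OR NOT 0) IMPLIES NOT 0)) -> 1
  row 9 [01001]: (0 OR ((0 OR NOT 0) IMPLIES NOT 0)) -> 1
  row 10 [01010]: (0 OR ((0 OR NOT 0) IMPLIES NOT 0)) -> 1
  row 11 [01011]: (0 OR ((0 OR NOT 0) IMPLIES NOT 0)) -> 1
  row 12 [01100]: (0 OR ((0 OR NOT 1) IMPLIES NOT 0)) -> 1
  row 13 [01101]: (0 OR ((0 OR NOT 1) IMPLIES NOT 0)) -> 1
  row 14 [01110]: (0 OR ((0 OR NOT 1) IMPLIES NOT 0)) -> 1
  row 15 [01111]: (0 OR ((0 OR NOT 1) IMPLIES NOT 0)) -> 1
  row 16 [10000]: (1 OR ((1 OR NOT 0) IMPLIES NOT 1)) -> 1
  row 17 [10001]: (1 OR ((1 OR NOT 0) IMPLIES NOT 1)) -> 1
  row 18 [10010]: (1 OR ((1 OR NOT 0) IMPLIES NOT 1)) -> 1
  row 19 [10011]: (1 OR ((1 OR NOT 0) IMPLIES NOT 1)) -> 1
  row 20 [10100]: (1 OR ((1 OR NOT 1) IMPLIES NOT 1)) -> 1
  row 21 [10101]: (1 OR ((1 OR NOT 1) IMPLIES NOT 1)) -> 1
  row 22 [10110]: (1 OR ((1 OR NOT 1) IMPLIES NOT 1)) -> 1
  row 23 [10111]: (1 OR ((1 OR NOT 1) IMPLIES NOT 1)) -> 1
  row 24 [11000]: (1 OR ((1 OR NOT 0) IMPLIES NOT 1)) -> 1
  row 25 [11001]: (1 OR ((1 OR NOT 0) IMPLIES NOT 1)) -> 1
  row 26 [11010]: (1 OR ((1 OR NOT 0) IMPLIES NOT 1)) -> 1
  row 27 [11011]: (1 OR ((1 OR NOT 0) IMPLIES NOT 1)) -> 1
  row 28 [11100]: (1 OR ((1 OR NOT 1) IMPLIES NOT 1)) -> 1
  row 29 [11101]: (1 OR ((1 OR NOT 1) IMPLIES NOT 1)) -> 1
  row 30 [11110]: (1 OR ((1 OR NOT 1) IMPLIES NOT 1)) -> 1
  row 31 [11111]: (1 OR ((1 OR NOT 1) IMPLIES NOT 1)) -> 1
Full result column, 4 rows per line (a,b,c fixed per line; d,e runs 00..11 left to right):
  rows 0-3 [a,b,c=000]: 1111  = hex F
  rows 4-7 [a,b,c=001]: 1111  = hex F
  rows 8-11 [a,b,c=010]: 1111  = hex F
  rows 12-15 [a,b,c=011]: 1111  = hex F
  rows 16-19 [a,b,c=100]: 1111  = hex F
  rows 20-23 [a,b,c=101]: 1111  = hex F
  rows 24-27 [a,b,c=110]: 1111  = hex F
  rows 28-31 [a,b,c=111]: 1111  = hex F
Output column (row 0 .. row 31) = 11111111111111111111111111111111
Output column grouped in 4s = 1111 1111 1111 1111 1111 1111 1111 1111 = 0xFFFFFFFF
Convert to decimal digit by digit (value = value*16 + digit):
  F -> 15
  15*16 + 15 (F) = 255
  255*16 + 15 (F) = 4095
  4095*16 + 15 (F) = 65535
  65535*16 + 15 (F) = 1048575
  1048575*16 + 15 (F) = 16777215
  16777215*16 + 15 (F) = 268435455
  268435455*16 + 15 (F) = 4294967295
Decimal = 4294967295

4294967295


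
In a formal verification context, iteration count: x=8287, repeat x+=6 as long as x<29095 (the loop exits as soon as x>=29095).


Step 1: x goes from 8287 toward 29095 by 6; the body runs while x<29095, so iterations = ceil((bound-start)/step)
Step 2: Distance=20808
Step 3: ceil(20808/6)=3468

3468


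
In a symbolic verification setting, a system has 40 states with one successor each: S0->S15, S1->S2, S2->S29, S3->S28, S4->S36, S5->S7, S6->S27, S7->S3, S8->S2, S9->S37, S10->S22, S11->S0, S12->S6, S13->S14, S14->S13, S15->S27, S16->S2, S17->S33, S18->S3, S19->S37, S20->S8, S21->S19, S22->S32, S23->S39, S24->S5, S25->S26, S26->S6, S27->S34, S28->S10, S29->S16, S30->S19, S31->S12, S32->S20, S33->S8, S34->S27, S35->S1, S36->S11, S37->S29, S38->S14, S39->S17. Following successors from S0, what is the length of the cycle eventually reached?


Trace from S0 until a state repeats:
  S0 -> S15 -> S27 -> S34 -> S27
S27 first seen at step 2, revisited at step 4.
Cycle length = 4 - 2 = 2

2


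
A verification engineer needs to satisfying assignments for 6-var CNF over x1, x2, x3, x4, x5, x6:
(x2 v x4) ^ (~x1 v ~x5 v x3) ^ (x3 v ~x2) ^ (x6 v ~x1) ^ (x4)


CNF with 5 clauses over 6 vars (64 assignments).
An assignment satisfies CNF iff every clause has >=1 true literal.
Check each row (bits = x1,x2,x3,x4,x5,x6; clause T/F shown):
  row 0 [000000]: clauses=FTTTF -> 0
  row 1 [000001]: clauses=FTTTF -> 0
  row 2 [000010]: clauses=FTTTF -> 0
  row 3 [000011]: clauses=FTTTF -> 0
  row 4 [000100]: clauses=TTTTT -> 1
  (every remaining row is evaluated the same way; all 64 results are listed next)
Full result column, 8 rows per line (x1,x2,x3 fixed per line; x4,x5,x6 runs 000..111 left to right):
  rows 0-7 [x1,x2,x3=000]: 00001111  (ones: 4)
  rows 8-15 [x1,x2,x3=001]: 00001111  (ones: 4)
  rows 16-23 [x1,x2,x3=010]: 00000000  (ones: 0)
  rows 24-31 [x1,x2,x3=011]: 00001111  (ones: 4)
  rows 32-39 [x1,x2,x3=100]: 00000100  (ones: 1)
  rows 40-47 [x1,x2,x3=101]: 00000101  (ones: 2)
  rows 48-55 [x1,x2,x3=110]: 00000000  (ones: 0)
  rows 56-63 [x1,x2,x3=111]: 00000101  (ones: 2)
Satisfying assignments = 4+4+0+4+1+2+0+2 = 17

17


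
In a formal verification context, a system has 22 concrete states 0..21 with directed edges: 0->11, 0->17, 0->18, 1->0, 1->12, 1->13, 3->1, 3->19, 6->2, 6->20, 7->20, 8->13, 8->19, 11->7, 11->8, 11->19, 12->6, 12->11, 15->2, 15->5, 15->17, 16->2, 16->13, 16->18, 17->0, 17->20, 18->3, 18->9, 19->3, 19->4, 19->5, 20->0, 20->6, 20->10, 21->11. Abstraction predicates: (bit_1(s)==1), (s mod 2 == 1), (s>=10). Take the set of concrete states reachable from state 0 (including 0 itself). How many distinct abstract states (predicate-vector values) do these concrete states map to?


BFS from 0:
Concrete reachable: {0, 1, 2, 3, 4, 5, 6, 7, 8, 9, 10, 11, 12, 13, 17, 18, 19, 20}
Abstract via predicates (bit_1(s)==1), (s mod 2 == 1), (s>=10):
  (0,0,0) <- {0, 4, 8}
  (0,0,1) <- {12, 20}
  (0,1,0) <- {1, 5, 9}
  (0,1,1) <- {13, 17}
  (1,0,0) <- {2, 6}
  (1,0,1) <- {10, 18}
  (1,1,0) <- {3, 7}
  (1,1,1) <- {11, 19}
Distinct abstract states = 8

8


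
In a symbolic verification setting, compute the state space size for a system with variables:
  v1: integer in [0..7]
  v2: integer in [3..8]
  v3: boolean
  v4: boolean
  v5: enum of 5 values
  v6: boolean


State space = product of domain sizes of all variables.
Domain sizes:
  v1 (integer in [0..7]): 8
  v2 (integer in [3..8]): 6
  v3 (boolean): 2
  v4 (boolean): 2
  v5 (enum of 5 values): 5
  v6 (boolean): 2
Product = 8 * 6 * 2 * 2 * 5 * 2 = 1920

1920


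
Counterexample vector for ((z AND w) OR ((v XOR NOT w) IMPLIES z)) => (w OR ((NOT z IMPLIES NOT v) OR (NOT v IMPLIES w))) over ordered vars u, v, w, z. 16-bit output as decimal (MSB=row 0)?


F1 = ((z AND w) OR ((v XOR NOT w) IMPLIES z))
F2 = (w OR ((NOT z IMPLIES NOT v) OR (NOT v IMPLIES w)))
Counterexample to F1=>F2 is where F1=1 and F2=0.
Evaluate each row (bits = u,v,w,z, MSB first):
  row 0 [0000]: F1=0 F2=1 -> F1&~F2 -> 0
  row 1 [0001]: F1=1 F2=1 -> F1&~F2 -> 0
  row 2 [0010]: F1=1 F2=1 -> F1&~F2 -> 0
  row 3 [0011]: F1=1 F2=1 -> F1&~F2 -> 0
  row 4 [0100]: F1=1 F2=1 -> F1&~F2 -> 0
  row 5 [0101]: F1=1 F2=1 -> F1&~F2 -> 0
  row 6 [0110]: F1=0 F2=1 -> F1&~F2 -> 0
  row 7 [0111]: F1=1 F2=1 -> F1&~F2 -> 0
  row 8 [1000]: F1=0 F2=1 -> F1&~F2 -> 0
  row 9 [1001]: F1=1 F2=1 -> F1&~F2 -> 0
  row 10 [1010]: F1=1 F2=1 -> F1&~F2 -> 0
  row 11 [1011]: F1=1 F2=1 -> F1&~F2 -> 0
  row 12 [1100]: F1=1 F2=1 -> F1&~F2 -> 0
  row 13 [1101]: F1=1 F2=1 -> F1&~F2 -> 0
  row 14 [1110]: F1=0 F2=1 -> F1&~F2 -> 0
  row 15 [1111]: F1=1 F2=1 -> F1&~F2 -> 0
Full result column, 4 rows per line (u,v fixed per line; w,z runs 00..11 left to right):
  rows 0-3 [u,v=00]: 0000  = hex 0
  rows 4-7 [u,v=01]: 0000  = hex 0
  rows 8-11 [u,v=10]: 0000  = hex 0
  rows 12-15 [u,v=11]: 0000  = hex 0
Counterexample vector (row 0 .. row 15) = 0000000000000000
Output column grouped in 4s = 0000 0000 0000 0000 = 0x0000
Convert to decimal digit by digit (value = value*16 + digit):
  0 -> 0
  0*16 + 0 = 0
  0*16 + 0 = 0
  0*16 + 0 = 0
Decimal = 0

0


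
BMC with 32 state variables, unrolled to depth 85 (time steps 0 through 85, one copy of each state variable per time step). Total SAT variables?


BMC unrolls to depth k, creating one copy of each state var for steps 0..k.
Step count = 85 + 1 = 86 (steps 0 through 85)
Vars per step = 32
Total = 32 * 86 = 2752

2752


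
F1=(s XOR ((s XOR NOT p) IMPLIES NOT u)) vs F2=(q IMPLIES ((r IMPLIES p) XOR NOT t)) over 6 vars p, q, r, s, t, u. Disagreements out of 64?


F1 = (s XOR ((s XOR NOT p) IMPLIES NOT u))
F2 = (q IMPLIES ((r IMPLIES p) XOR NOT t))
Evaluate both on each of 64 rows (bits = p,q,r,s,t,u):
  row 0 [000000]: F1=1 F2=1 -> 0
  row 1 [000001]: F1=0 F2=1 (differ) -> 1
  row 2 [000010]: F1=1 F2=1 -> 0
  row 3 [000011]: F1=0 F2=1 (differ) -> 1
  row 4 [000100]: F1=0 F2=1 (differ) -> 1
  (every remaining row is evaluated the same way; all 64 results are listed next)
Full result column, 8 rows per line (p,q,r fixed per line; s,t,u runs 000..111 left to right):
  rows 0-7 [p,q,r=000]: 01011111  (ones: 6)
  rows 8-15 [p,q,r=001]: 01011111  (ones: 6)
  rows 16-23 [p,q,r=010]: 10010011  (ones: 4)
  rows 24-31 [p,q,r=011]: 01101100  (ones: 4)
  rows 32-39 [p,q,r=100]: 00001010  (ones: 2)
  rows 40-47 [p,q,r=101]: 00001010  (ones: 2)
  rows 48-55 [p,q,r=110]: 11000110  (ones: 4)
  rows 56-63 [p,q,r=111]: 11000110  (ones: 4)
Disagreements = 6+6+4+4+2+2+4+4 = 32

32


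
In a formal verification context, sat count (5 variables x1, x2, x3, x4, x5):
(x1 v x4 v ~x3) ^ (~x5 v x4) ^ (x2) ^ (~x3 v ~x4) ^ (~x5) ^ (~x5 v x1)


CNF with 6 clauses over 5 vars (32 assignments).
An assignment satisfies CNF iff every clause has >=1 true literal.
Check each row (bits = x1,x2,x3,x4,x5; clause T/F shown):
  row 0 [00000]: clauses=TTFTTT -> 0
  row 1 [00001]: clauses=TFFTFF -> 0
  row 2 [00010]: clauses=TTFTTT -> 0
  row 3 [00011]: clauses=TTFTFF -> 0
  row 4 [00100]: clauses=FTFTTT -> 0
  row 5 [00101]: clauses=FFFTFF -> 0
  row 6 [00110]: clauses=TTFFTT -> 0
  row 7 [00111]: clauses=TTFFFF -> 0
  row 8 [01000]: clauses=TTTTTT -> 1
  row 9 [01001]: clauses=TFTTFF -> 0
  row 10 [01010]: clauses=TTTTTT -> 1
  row 11 [01011]: clauses=TTTTFF -> 0
  row 12 [01100]: clauses=FTTTTT -> 0
  row 13 [01101]: clauses=FFTTFF -> 0
  row 14 [01110]: clauses=TTTFTT -> 0
  row 15 [01111]: clauses=TTTFFF -> 0
  row 16 [10000]: clauses=TTFTTT -> 0
  row 17 [10001]: clauses=TFFTFT -> 0
  row 18 [10010]: clauses=TTFTTT -> 0
  row 19 [10011]: clauses=TTFTFT -> 0
  row 20 [10100]: clauses=TTFTTT -> 0
  row 21 [10101]: clauses=TFFTFT -> 0
  row 22 [10110]: clauses=TTFFTT -> 0
  row 23 [10111]: clauses=TTFFFT -> 0
  row 24 [11000]: clauses=TTTTTT -> 1
  row 25 [11001]: clauses=TFTTFT -> 0
  row 26 [11010]: clauses=TTTTTT -> 1
  row 27 [11011]: clauses=TTTTFT -> 0
  row 28 [11100]: clauses=TTTTTT -> 1
  row 29 [11101]: clauses=TFTTFT -> 0
  row 30 [11110]: clauses=TTTFTT -> 0
  row 31 [11111]: clauses=TTTFFT -> 0
Full result column, 8 rows per line (x1,x2 fixed per line; x3,x4,x5 runs 000..111 left to right):
  rows 0-7 [x1,x2=00]: 00000000  (ones: 0)
  rows 8-15 [x1,x2=01]: 10100000  (ones: 2)
  rows 16-23 [x1,x2=10]: 00000000  (ones: 0)
  rows 24-31 [x1,x2=11]: 10101000  (ones: 3)
Satisfying assignments = 0+2+0+3 = 5

5


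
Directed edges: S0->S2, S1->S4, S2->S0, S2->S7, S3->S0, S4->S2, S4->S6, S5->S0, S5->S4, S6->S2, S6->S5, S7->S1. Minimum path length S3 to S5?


BFS layer-by-layer from S3:
  dist 0: {S3}
  dist 1: {S0}
  dist 2: {S2}
  dist 3: {S7}
  dist 4: {S1}
  dist 5: {S4}
  dist 6: {S6}
  dist 7: {S5}
  -> S5 reached at distance 7
Shortest path length = 7

7


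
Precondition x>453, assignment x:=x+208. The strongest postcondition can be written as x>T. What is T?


Formula: sp(P, x:=E) = exists old_x. (x = E[old_x/x]) AND P[old_x/x] (old_x is the value of x before the assignment; eliminate old_x by solving x = E[old_x/x] for old_x)
Step 1: Precondition P: x>453, i.e. old_x > 453
Step 2: Assignment gives x = old_x + 208, so old_x = x - 208
Step 3: Substitute into P: x - 208 > 453
Step 4: Simplify: x > 453+208 = 661

661


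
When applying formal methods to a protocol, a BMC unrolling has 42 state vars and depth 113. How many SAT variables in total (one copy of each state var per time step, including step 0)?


BMC unrolls to depth k, creating one copy of each state var for steps 0..k.
Step count = 113 + 1 = 114 (steps 0 through 113)
Vars per step = 42
Total = 42 * 114 = 4788

4788


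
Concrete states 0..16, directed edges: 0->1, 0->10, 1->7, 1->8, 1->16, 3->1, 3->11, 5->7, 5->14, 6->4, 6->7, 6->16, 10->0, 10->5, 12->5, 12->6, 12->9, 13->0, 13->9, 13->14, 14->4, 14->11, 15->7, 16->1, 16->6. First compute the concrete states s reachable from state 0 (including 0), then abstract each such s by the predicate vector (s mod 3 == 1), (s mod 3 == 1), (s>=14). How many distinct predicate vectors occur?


BFS from 0:
Concrete reachable: {0, 1, 4, 5, 6, 7, 8, 10, 11, 14, 16}
Abstract via predicates (s mod 3 == 1), (s mod 3 == 1), (s>=14):
  (0,0,0) <- {0, 5, 6, 8, 11}
  (0,0,1) <- {14}
  (1,1,0) <- {1, 4, 7, 10}
  (1,1,1) <- {16}
Distinct abstract states = 4

4


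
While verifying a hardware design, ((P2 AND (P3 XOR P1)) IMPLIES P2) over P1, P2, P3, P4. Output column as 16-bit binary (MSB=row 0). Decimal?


Formula: ((P2 AND (P3 XOR P1)) IMPLIES P2) over P1, P2, P3, P4 (16 rows)
Evaluate each row (bits = P1,P2,P3,P4, MSB first):
  row 0 [0000]: ((0 AND (0 XOR 0)) IMPLIES 0) -> 1
  row 1 [0001]: ((0 AND (0 XOR 0)) IMPLIES 0) -> 1
  row 2 [0010]: ((0 AND (1 XOR 0)) IMPLIES 0) -> 1
  row 3 [0011]: ((0 AND (1 XOR 0)) IMPLIES 0) -> 1
  row 4 [0100]: ((1 AND (0 XOR 0)) IMPLIES 1) -> 1
  row 5 [0101]: ((1 AND (0 XOR 0)) IMPLIES 1) -> 1
  row 6 [0110]: ((1 AND (1 XOR 0)) IMPLIES 1) -> 1
  row 7 [0111]: ((1 AND (1 XOR 0)) IMPLIES 1) -> 1
  row 8 [1000]: ((0 AND (0 XOR 1)) IMPLIES 0) -> 1
  row 9 [1001]: ((0 AND (0 XOR 1)) IMPLIES 0) -> 1
  row 10 [1010]: ((0 AND (1 XOR 1)) IMPLIES 0) -> 1
  row 11 [1011]: ((0 AND (1 XOR 1)) IMPLIES 0) -> 1
  row 12 [1100]: ((1 AND (0 XOR 1)) IMPLIES 1) -> 1
  row 13 [1101]: ((1 AND (0 XOR 1)) IMPLIES 1) -> 1
  row 14 [1110]: ((1 AND (1 XOR 1)) IMPLIES 1) -> 1
  row 15 [1111]: ((1 AND (1 XOR 1)) IMPLIES 1) -> 1
Full result column, 4 rows per line (P1,P2 fixed per line; P3,P4 runs 00..11 left to right):
  rows 0-3 [P1,P2=00]: 1111  = hex F
  rows 4-7 [P1,P2=01]: 1111  = hex F
  rows 8-11 [P1,P2=10]: 1111  = hex F
  rows 12-15 [P1,P2=11]: 1111  = hex F
Output column (row 0 .. row 15) = 1111111111111111
Output column grouped in 4s = 1111 1111 1111 1111 = 0xFFFF
Convert to decimal digit by digit (value = value*16 + digit):
  F -> 15
  15*16 + 15 (F) = 255
  255*16 + 15 (F) = 4095
  4095*16 + 15 (F) = 65535
Decimal = 65535

65535


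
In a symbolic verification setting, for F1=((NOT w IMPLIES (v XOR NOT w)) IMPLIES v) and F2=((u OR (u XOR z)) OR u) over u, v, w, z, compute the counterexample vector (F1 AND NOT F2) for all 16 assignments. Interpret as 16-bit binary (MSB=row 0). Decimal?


F1 = ((NOT w IMPLIES (v XOR NOT w)) IMPLIES v)
F2 = ((u OR (u XOR z)) OR u)
Counterexample to F1=>F2 is where F1=1 and F2=0.
Evaluate each row (bits = u,v,w,z, MSB first):
  row 0 [0000]: F1=0 F2=0 -> F1&~F2 -> 0
  row 1 [0001]: F1=0 F2=1 -> F1&~F2 -> 0
  row 2 [0010]: F1=0 F2=0 -> F1&~F2 -> 0
  row 3 [0011]: F1=0 F2=1 -> F1&~F2 -> 0
  row 4 [0100]: F1=1 F2=0 -> F1&~F2 -> 1
  row 5 [0101]: F1=1 F2=1 -> F1&~F2 -> 0
  row 6 [0110]: F1=1 F2=0 -> F1&~F2 -> 1
  row 7 [0111]: F1=1 F2=1 -> F1&~F2 -> 0
  row 8 [1000]: F1=0 F2=1 -> F1&~F2 -> 0
  row 9 [1001]: F1=0 F2=1 -> F1&~F2 -> 0
  row 10 [1010]: F1=0 F2=1 -> F1&~F2 -> 0
  row 11 [1011]: F1=0 F2=1 -> F1&~F2 -> 0
  row 12 [1100]: F1=1 F2=1 -> F1&~F2 -> 0
  row 13 [1101]: F1=1 F2=1 -> F1&~F2 -> 0
  row 14 [1110]: F1=1 F2=1 -> F1&~F2 -> 0
  row 15 [1111]: F1=1 F2=1 -> F1&~F2 -> 0
Full result column, 4 rows per line (u,v fixed per line; w,z runs 00..11 left to right):
  rows 0-3 [u,v=00]: 0000  = hex 0
  rows 4-7 [u,v=01]: 1010  = hex A
  rows 8-11 [u,v=10]: 0000  = hex 0
  rows 12-15 [u,v=11]: 0000  = hex 0
Counterexample vector (row 0 .. row 15) = 0000101000000000
Output column grouped in 4s = 0000 1010 0000 0000 = 0x0A00
Convert to decimal digit by digit (value = value*16 + digit):
  0 -> 0
  0*16 + 10 (A) = 10
  10*16 + 0 = 160
  160*16 + 0 = 2560
Decimal = 2560

2560


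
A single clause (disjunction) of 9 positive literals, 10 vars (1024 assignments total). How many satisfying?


Step 1: Total=2^10=1024
Step 2: Unsat when all 9 false: 2^1=2
Step 3: Sat=1024-2=1022

1022


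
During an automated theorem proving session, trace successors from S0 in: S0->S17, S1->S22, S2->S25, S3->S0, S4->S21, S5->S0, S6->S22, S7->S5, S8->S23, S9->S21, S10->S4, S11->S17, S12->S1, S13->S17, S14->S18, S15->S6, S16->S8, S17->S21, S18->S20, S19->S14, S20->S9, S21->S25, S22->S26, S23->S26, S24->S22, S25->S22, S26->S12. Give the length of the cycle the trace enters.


Trace from S0 until a state repeats:
  S0 -> S17 -> S21 -> S25 -> S22 -> S26 -> S12 -> S1 -> S22
S22 first seen at step 4, revisited at step 8.
Cycle length = 8 - 4 = 4

4


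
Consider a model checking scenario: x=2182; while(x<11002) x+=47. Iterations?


Step 1: x goes from 2182 toward 11002 by 47; the body runs while x<11002, so iterations = ceil((bound-start)/step)
Step 2: Distance=8820
Step 3: ceil(8820/47)=188

188


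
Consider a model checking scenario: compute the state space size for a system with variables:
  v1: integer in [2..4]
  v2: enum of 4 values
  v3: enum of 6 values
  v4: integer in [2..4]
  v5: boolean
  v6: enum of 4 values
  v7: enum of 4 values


State space = product of domain sizes of all variables.
Domain sizes:
  v1 (integer in [2..4]): 3
  v2 (enum of 4 values): 4
  v3 (enum of 6 values): 6
  v4 (integer in [2..4]): 3
  v5 (boolean): 2
  v6 (enum of 4 values): 4
  v7 (enum of 4 values): 4
Product = 3 * 4 * 6 * 3 * 2 * 4 * 4 = 6912

6912


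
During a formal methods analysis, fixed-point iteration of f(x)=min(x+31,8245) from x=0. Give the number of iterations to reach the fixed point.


Step 1: x=0, cap=8245, increment=31
Step 2: x grows by 31 each step until capped at 8245; fixed point is x=8245
Step 3: iterations = ceil(8245/31) = 266

266


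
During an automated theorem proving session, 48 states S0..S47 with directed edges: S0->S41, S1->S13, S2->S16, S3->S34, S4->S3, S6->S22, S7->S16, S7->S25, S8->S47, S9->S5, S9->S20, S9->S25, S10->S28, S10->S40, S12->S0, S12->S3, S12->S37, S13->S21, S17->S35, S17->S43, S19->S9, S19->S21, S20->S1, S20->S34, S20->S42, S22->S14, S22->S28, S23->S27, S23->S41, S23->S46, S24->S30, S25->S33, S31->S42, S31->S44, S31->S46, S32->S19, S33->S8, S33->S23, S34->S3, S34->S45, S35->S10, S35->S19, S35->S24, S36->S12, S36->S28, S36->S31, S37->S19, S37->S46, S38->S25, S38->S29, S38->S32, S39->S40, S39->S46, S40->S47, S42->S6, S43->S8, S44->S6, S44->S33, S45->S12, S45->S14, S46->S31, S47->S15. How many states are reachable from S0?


BFS from S0:
  layer 0: {S0}
  layer 1: {S41}
Reachable set: {S0, S41}
Count = 2

2


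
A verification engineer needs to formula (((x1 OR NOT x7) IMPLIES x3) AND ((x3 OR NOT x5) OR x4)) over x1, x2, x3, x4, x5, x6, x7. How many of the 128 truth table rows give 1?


Formula: (((x1 OR NOT x7) IMPLIES x3) AND ((x3 OR NOT x5) OR x4)) over 7 vars (128 rows)
Evaluate each row (x1, x2, x3, x4, x5, x6, x7 as bits, MSB first):
  row 0 [0000000]: (((0 OR NOT 0) IMPLIES 0) AND ((0 OR NOT 0) OR 0)) -> 0
  row 1 [0000001]: (((0 OR NOT 1) IMPLIES 0) AND ((0 OR NOT 0) OR 0)) -> 1
  row 2 [0000010]: (((0 OR NOT 0) IMPLIES 0) AND ((0 OR NOT 0) OR 0)) -> 0
  row 3 [0000011]: (((0 OR NOT 1) IMPLIES 0) AND ((0 OR NOT 0) OR 0)) -> 1
  row 4 [0000100]: (((0 OR NOT 0) IMPLIES 0) AND ((0 OR NOT 1) OR 0)) -> 0
  (every remaining row is evaluated the same way; all 128 results are listed next)
Full result column, 8 rows per line (x1,x2,x3,x4 fixed per line; x5,x6,x7 runs 000..111 left to right):
  rows 0-7 [x1,x2,x3,x4=0000]: 01010000  (ones: 2)
  rows 8-15 [x1,x2,x3,x4=0001]: 01010101  (ones: 4)
  rows 16-23 [x1,x2,x3,x4=0010]: 11111111  (ones: 8)
  rows 24-31 [x1,x2,x3,x4=0011]: 11111111  (ones: 8)
  rows 32-39 [x1,x2,x3,x4=0100]: 01010000  (ones: 2)
  rows 40-47 [x1,x2,x3,x4=0101]: 01010101  (ones: 4)
  rows 48-55 [x1,x2,x3,x4=0110]: 11111111  (ones: 8)
  rows 56-63 [x1,x2,x3,x4=0111]: 11111111  (ones: 8)
  rows 64-71 [x1,x2,x3,x4=1000]: 00000000  (ones: 0)
  rows 72-79 [x1,x2,x3,x4=1001]: 00000000  (ones: 0)
  rows 80-87 [x1,x2,x3,x4=1010]: 11111111  (ones: 8)
  rows 88-95 [x1,x2,x3,x4=1011]: 11111111  (ones: 8)
  rows 96-103 [x1,x2,x3,x4=1100]: 00000000  (ones: 0)
  rows 104-111 [x1,x2,x3,x4=1101]: 00000000  (ones: 0)
  rows 112-119 [x1,x2,x3,x4=1110]: 11111111  (ones: 8)
  rows 120-127 [x1,x2,x3,x4=1111]: 11111111  (ones: 8)
Count of 1-rows = 2+4+8+8+2+4+8+8+0+0+8+8+0+0+8+8 = 76

76


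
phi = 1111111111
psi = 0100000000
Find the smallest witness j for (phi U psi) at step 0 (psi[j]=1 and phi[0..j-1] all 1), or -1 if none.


(phi U psi) at 0: need smallest j with psi[j]=1 and phi[i]=1 for all i in [0,j).
Scan from step 0:
  step 0: phi=1, psi=0 -> continue
  step 1: psi=1 and phi held for [0,1) -> witness found
Witness step = 1

1


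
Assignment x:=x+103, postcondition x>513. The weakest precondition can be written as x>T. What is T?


Formula: wp(x:=E, P) = P[E/x] (substitute E for x in postcondition)
Step 1: Postcondition: x>513
Step 2: Substitute x+103 for x: x+103>513
Step 3: Solve for x: x > 513-103 = 410

410


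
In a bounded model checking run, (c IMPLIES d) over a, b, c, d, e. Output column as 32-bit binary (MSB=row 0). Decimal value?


Formula: (c IMPLIES d) over a, b, c, d, e (32 rows)
Evaluate each row (bits = a,b,c,d,e, MSB first):
  row 0 [00000]: (0 IMPLIES 0) -> 1
  row 1 [00001]: (0 IMPLIES 0) -> 1
  row 2 [00010]: (0 IMPLIES 1) -> 1
  row 3 [00011]: (0 IMPLIES 1) -> 1
  row 4 [00100]: (1 IMPLIES 0) -> 0
  row 5 [00101]: (1 IMPLIES 0) -> 0
  row 6 [00110]: (1 IMPLIES 1) -> 1
  row 7 [00111]: (1 IMPLIES 1) -> 1
  row 8 [01000]: (0 IMPLIES 0) -> 1
  row 9 [01001]: (0 IMPLIES 0) -> 1
  row 10 [01010]: (0 IMPLIES 1) -> 1
  row 11 [01011]: (0 IMPLIES 1) -> 1
  row 12 [01100]: (1 IMPLIES 0) -> 0
  row 13 [01101]: (1 IMPLIES 0) -> 0
  row 14 [01110]: (1 IMPLIES 1) -> 1
  row 15 [01111]: (1 IMPLIES 1) -> 1
  row 16 [10000]: (0 IMPLIES 0) -> 1
  row 17 [10001]: (0 IMPLIES 0) -> 1
  row 18 [10010]: (0 IMPLIES 1) -> 1
  row 19 [10011]: (0 IMPLIES 1) -> 1
  row 20 [10100]: (1 IMPLIES 0) -> 0
  row 21 [10101]: (1 IMPLIES 0) -> 0
  row 22 [10110]: (1 IMPLIES 1) -> 1
  row 23 [10111]: (1 IMPLIES 1) -> 1
  row 24 [11000]: (0 IMPLIES 0) -> 1
  row 25 [11001]: (0 IMPLIES 0) -> 1
  row 26 [11010]: (0 IMPLIES 1) -> 1
  row 27 [11011]: (0 IMPLIES 1) -> 1
  row 28 [11100]: (1 IMPLIES 0) -> 0
  row 29 [11101]: (1 IMPLIES 0) -> 0
  row 30 [11110]: (1 IMPLIES 1) -> 1
  row 31 [11111]: (1 IMPLIES 1) -> 1
Full result column, 4 rows per line (a,b,c fixed per line; d,e runs 00..11 left to right):
  rows 0-3 [a,b,c=000]: 1111  = hex F
  rows 4-7 [a,b,c=001]: 0011  = hex 3
  rows 8-11 [a,b,c=010]: 1111  = hex F
  rows 12-15 [a,b,c=011]: 0011  = hex 3
  rows 16-19 [a,b,c=100]: 1111  = hex F
  rows 20-23 [a,b,c=101]: 0011  = hex 3
  rows 24-27 [a,b,c=110]: 1111  = hex F
  rows 28-31 [a,b,c=111]: 0011  = hex 3
Output column (row 0 .. row 31) = 11110011111100111111001111110011
Output column grouped in 4s = 1111 0011 1111 0011 1111 0011 1111 0011 = 0xF3F3F3F3
Convert to decimal digit by digit (value = value*16 + digit):
  F -> 15
  15*16 + 3 = 243
  243*16 + 15 (F) = 3903
  3903*16 + 3 = 62451
  62451*16 + 15 (F) = 999231
  999231*16 + 3 = 15987699
  15987699*16 + 15 (F) = 255803199
  255803199*16 + 3 = 4092851187
Decimal = 4092851187

4092851187


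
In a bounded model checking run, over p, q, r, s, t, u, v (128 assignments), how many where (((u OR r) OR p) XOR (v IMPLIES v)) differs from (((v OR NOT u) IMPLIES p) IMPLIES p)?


F1 = (((u OR r) OR p) XOR (v IMPLIES v))
F2 = (((v OR NOT u) IMPLIES p) IMPLIES p)
Evaluate both on each of 128 rows (bits = p,q,r,s,t,u,v):
  row 0 [0000000]: F1=1 F2=1 -> 0
  row 1 [0000001]: F1=1 F2=1 -> 0
  row 2 [0000010]: F1=0 F2=0 -> 0
  row 3 [0000011]: F1=0 F2=1 (differ) -> 1
  row 4 [0000100]: F1=1 F2=1 -> 0
  (every remaining row is evaluated the same way; all 128 results are listed next)
Full result column, 8 rows per line (p,q,r,s fixed per line; t,u,v runs 000..111 left to right):
  rows 0-7 [p,q,r,s=0000]: 00010001  (ones: 2)
  rows 8-15 [p,q,r,s=0001]: 00010001  (ones: 2)
  rows 16-23 [p,q,r,s=0010]: 11011101  (ones: 6)
  rows 24-31 [p,q,r,s=0011]: 11011101  (ones: 6)
  rows 32-39 [p,q,r,s=0100]: 00010001  (ones: 2)
  rows 40-47 [p,q,r,s=0101]: 00010001  (ones: 2)
  rows 48-55 [p,q,r,s=0110]: 11011101  (ones: 6)
  rows 56-63 [p,q,r,s=0111]: 11011101  (ones: 6)
  rows 64-71 [p,q,r,s=1000]: 11111111  (ones: 8)
  rows 72-79 [p,q,r,s=1001]: 11111111  (ones: 8)
  rows 80-87 [p,q,r,s=1010]: 11111111  (ones: 8)
  rows 88-95 [p,q,r,s=1011]: 11111111  (ones: 8)
  rows 96-103 [p,q,r,s=1100]: 11111111  (ones: 8)
  rows 104-111 [p,q,r,s=1101]: 11111111  (ones: 8)
  rows 112-119 [p,q,r,s=1110]: 11111111  (ones: 8)
  rows 120-127 [p,q,r,s=1111]: 11111111  (ones: 8)
Disagreements = 2+2+6+6+2+2+6+6+8+8+8+8+8+8+8+8 = 96

96


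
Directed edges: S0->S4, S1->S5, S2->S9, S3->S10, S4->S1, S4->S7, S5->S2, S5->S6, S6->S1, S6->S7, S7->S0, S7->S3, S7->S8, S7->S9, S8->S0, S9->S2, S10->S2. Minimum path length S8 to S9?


BFS layer-by-layer from S8:
  dist 0: {S8}
  dist 1: {S0}
  dist 2: {S4}
  dist 3: {S1, S7}
  dist 4: {S3, S5, S9}
  -> S9 reached at distance 4
Shortest path length = 4

4


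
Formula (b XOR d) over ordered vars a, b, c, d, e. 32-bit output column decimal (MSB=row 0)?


Formula: (b XOR d) over a, b, c, d, e (32 rows)
Evaluate each row (bits = a,b,c,d,e, MSB first):
  row 0 [00000]: (0 XOR 0) -> 0
  row 1 [00001]: (0 XOR 0) -> 0
  row 2 [00010]: (0 XOR 1) -> 1
  row 3 [00011]: (0 XOR 1) -> 1
  row 4 [00100]: (0 XOR 0) -> 0
  row 5 [00101]: (0 XOR 0) -> 0
  row 6 [00110]: (0 XOR 1) -> 1
  row 7 [00111]: (0 XOR 1) -> 1
  row 8 [01000]: (1 XOR 0) -> 1
  row 9 [01001]: (1 XOR 0) -> 1
  row 10 [01010]: (1 XOR 1) -> 0
  row 11 [01011]: (1 XOR 1) -> 0
  row 12 [01100]: (1 XOR 0) -> 1
  row 13 [01101]: (1 XOR 0) -> 1
  row 14 [01110]: (1 XOR 1) -> 0
  row 15 [01111]: (1 XOR 1) -> 0
  row 16 [10000]: (0 XOR 0) -> 0
  row 17 [10001]: (0 XOR 0) -> 0
  row 18 [10010]: (0 XOR 1) -> 1
  row 19 [10011]: (0 XOR 1) -> 1
  row 20 [10100]: (0 XOR 0) -> 0
  row 21 [10101]: (0 XOR 0) -> 0
  row 22 [10110]: (0 XOR 1) -> 1
  row 23 [10111]: (0 XOR 1) -> 1
  row 24 [11000]: (1 XOR 0) -> 1
  row 25 [11001]: (1 XOR 0) -> 1
  row 26 [11010]: (1 XOR 1) -> 0
  row 27 [11011]: (1 XOR 1) -> 0
  row 28 [11100]: (1 XOR 0) -> 1
  row 29 [11101]: (1 XOR 0) -> 1
  row 30 [11110]: (1 XOR 1) -> 0
  row 31 [11111]: (1 XOR 1) -> 0
Full result column, 4 rows per line (a,b,c fixed per line; d,e runs 00..11 left to right):
  rows 0-3 [a,b,c=000]: 0011  = hex 3
  rows 4-7 [a,b,c=001]: 0011  = hex 3
  rows 8-11 [a,b,c=010]: 1100  = hex C
  rows 12-15 [a,b,c=011]: 1100  = hex C
  rows 16-19 [a,b,c=100]: 0011  = hex 3
  rows 20-23 [a,b,c=101]: 0011  = hex 3
  rows 24-27 [a,b,c=110]: 1100  = hex C
  rows 28-31 [a,b,c=111]: 1100  = hex C
Output column (row 0 .. row 31) = 00110011110011000011001111001100
Output column grouped in 4s = 0011 0011 1100 1100 0011 0011 1100 1100 = 0x33CC33CC
Convert to decimal digit by digit (value = value*16 + digit):
  3 -> 3
  3*16 + 3 = 51
  51*16 + 12 (C) = 828
  828*16 + 12 (C) = 13260
  13260*16 + 3 = 212163
  212163*16 + 3 = 3394611
  3394611*16 + 12 (C) = 54313788
  54313788*16 + 12 (C) = 869020620
Decimal = 869020620

869020620


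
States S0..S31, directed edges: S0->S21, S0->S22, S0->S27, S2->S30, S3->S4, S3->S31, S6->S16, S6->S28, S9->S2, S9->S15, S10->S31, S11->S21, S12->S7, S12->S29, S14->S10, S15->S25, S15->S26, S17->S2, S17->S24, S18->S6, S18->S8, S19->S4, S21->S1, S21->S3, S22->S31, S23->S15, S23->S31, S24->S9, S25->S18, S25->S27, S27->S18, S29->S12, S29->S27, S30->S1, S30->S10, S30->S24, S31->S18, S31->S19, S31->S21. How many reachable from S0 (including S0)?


BFS from S0:
  layer 0: {S0}
  layer 1: {S21, S22, S27}
  layer 2: {S1, S3, S18, S31}
  layer 3: {S4, S6, S8, S19}
  layer 4: {S16, S28}
Reachable set: {S0, S1, S3, S4, S6, S8, S16, S18, S19, S21, S22, S27, S28, S31}
Count = 14

14


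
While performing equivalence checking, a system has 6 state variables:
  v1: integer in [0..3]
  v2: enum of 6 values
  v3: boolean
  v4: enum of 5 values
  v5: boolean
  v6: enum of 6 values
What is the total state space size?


State space = product of domain sizes of all variables.
Domain sizes:
  v1 (integer in [0..3]): 4
  v2 (enum of 6 values): 6
  v3 (boolean): 2
  v4 (enum of 5 values): 5
  v5 (boolean): 2
  v6 (enum of 6 values): 6
Product = 4 * 6 * 2 * 5 * 2 * 6 = 2880

2880


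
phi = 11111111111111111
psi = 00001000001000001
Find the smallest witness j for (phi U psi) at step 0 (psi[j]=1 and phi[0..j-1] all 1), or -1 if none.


(phi U psi) at 0: need smallest j with psi[j]=1 and phi[i]=1 for all i in [0,j).
Scan from step 0:
  step 0: phi=1, psi=0 -> continue
  step 1: phi=1, psi=0 -> continue
  step 2: phi=1, psi=0 -> continue
  step 3: phi=1, psi=0 -> continue
  step 4: psi=1 and phi held for [0,4) -> witness found
Witness step = 4

4


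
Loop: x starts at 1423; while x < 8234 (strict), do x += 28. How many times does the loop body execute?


Step 1: x goes from 1423 toward 8234 by 28; the body runs while x<8234, so iterations = ceil((bound-start)/step)
Step 2: Distance=6811
Step 3: ceil(6811/28)=244

244


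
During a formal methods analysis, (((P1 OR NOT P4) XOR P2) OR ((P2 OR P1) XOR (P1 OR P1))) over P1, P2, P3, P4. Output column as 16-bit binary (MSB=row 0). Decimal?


Formula: (((P1 OR NOT P4) XOR P2) OR ((P2 OR P1) XOR (P1 OR P1))) over P1, P2, P3, P4 (16 rows)
Evaluate each row (bits = P1,P2,P3,P4, MSB first):
  row 0 [0000]: (((0 OR NOT 0) XOR 0) OR ((0 OR 0) XOR (0 OR 0))) -> 1
  row 1 [0001]: (((0 OR NOT 1) XOR 0) OR ((0 OR 0) XOR (0 OR 0))) -> 0
  row 2 [0010]: (((0 OR NOT 0) XOR 0) OR ((0 OR 0) XOR (0 OR 0))) -> 1
  row 3 [0011]: (((0 OR NOT 1) XOR 0) OR ((0 OR 0) XOR (0 OR 0))) -> 0
  row 4 [0100]: (((0 OR NOT 0) XOR 1) OR ((1 OR 0) XOR (0 OR 0))) -> 1
  row 5 [0101]: (((0 OR NOT 1) XOR 1) OR ((1 OR 0) XOR (0 OR 0))) -> 1
  row 6 [0110]: (((0 OR NOT 0) XOR 1) OR ((1 OR 0) XOR (0 OR 0))) -> 1
  row 7 [0111]: (((0 OR NOT 1) XOR 1) OR ((1 OR 0) XOR (0 OR 0))) -> 1
  row 8 [1000]: (((1 OR NOT 0) XOR 0) OR ((0 OR 1) XOR (1 OR 1))) -> 1
  row 9 [1001]: (((1 OR NOT 1) XOR 0) OR ((0 OR 1) XOR (1 OR 1))) -> 1
  row 10 [1010]: (((1 OR NOT 0) XOR 0) OR ((0 OR 1) XOR (1 OR 1))) -> 1
  row 11 [1011]: (((1 OR NOT 1) XOR 0) OR ((0 OR 1) XOR (1 OR 1))) -> 1
  row 12 [1100]: (((1 OR NOT 0) XOR 1) OR ((1 OR 1) XOR (1 OR 1))) -> 0
  row 13 [1101]: (((1 OR NOT 1) XOR 1) OR ((1 OR 1) XOR (1 OR 1))) -> 0
  row 14 [1110]: (((1 OR NOT 0) XOR 1) OR ((1 OR 1) XOR (1 OR 1))) -> 0
  row 15 [1111]: (((1 OR NOT 1) XOR 1) OR ((1 OR 1) XOR (1 OR 1))) -> 0
Full result column, 4 rows per line (P1,P2 fixed per line; P3,P4 runs 00..11 left to right):
  rows 0-3 [P1,P2=00]: 1010  = hex A
  rows 4-7 [P1,P2=01]: 1111  = hex F
  rows 8-11 [P1,P2=10]: 1111  = hex F
  rows 12-15 [P1,P2=11]: 0000  = hex 0
Output column (row 0 .. row 15) = 1010111111110000
Output column grouped in 4s = 1010 1111 1111 0000 = 0xAFF0
Convert to decimal digit by digit (value = value*16 + digit):
  A -> 10
  10*16 + 15 (F) = 175
  175*16 + 15 (F) = 2815
  2815*16 + 0 = 45040
Decimal = 45040

45040


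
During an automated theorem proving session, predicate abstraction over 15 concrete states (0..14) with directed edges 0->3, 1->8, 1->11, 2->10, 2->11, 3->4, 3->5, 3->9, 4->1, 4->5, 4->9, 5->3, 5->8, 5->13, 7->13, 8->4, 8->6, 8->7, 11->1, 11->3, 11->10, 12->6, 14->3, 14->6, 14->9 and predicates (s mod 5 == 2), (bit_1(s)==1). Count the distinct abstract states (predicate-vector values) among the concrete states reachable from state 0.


BFS from 0:
Concrete reachable: {0, 1, 3, 4, 5, 6, 7, 8, 9, 10, 11, 13}
Abstract via predicates (s mod 5 == 2), (bit_1(s)==1):
  (0,0) <- {0, 1, 4, 5, 8, 9, 13}
  (0,1) <- {3, 6, 10, 11}
  (1,1) <- {7}
Distinct abstract states = 3

3


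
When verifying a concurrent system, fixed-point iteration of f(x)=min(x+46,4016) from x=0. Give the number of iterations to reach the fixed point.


Step 1: x=0, cap=4016, increment=46
Step 2: x grows by 46 each step until capped at 4016; fixed point is x=4016
Step 3: iterations = ceil(4016/46) = 88

88


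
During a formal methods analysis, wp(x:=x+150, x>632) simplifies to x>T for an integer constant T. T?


Formula: wp(x:=E, P) = P[E/x] (substitute E for x in postcondition)
Step 1: Postcondition: x>632
Step 2: Substitute x+150 for x: x+150>632
Step 3: Solve for x: x > 632-150 = 482

482


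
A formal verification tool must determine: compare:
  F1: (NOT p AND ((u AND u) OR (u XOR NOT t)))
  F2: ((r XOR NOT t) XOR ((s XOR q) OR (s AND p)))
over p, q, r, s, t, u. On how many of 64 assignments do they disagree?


F1 = (NOT p AND ((u AND u) OR (u XOR NOT t)))
F2 = ((r XOR NOT t) XOR ((s XOR q) OR (s AND p)))
Evaluate both on each of 64 rows (bits = p,q,r,s,t,u):
  row 0 [000000]: F1=1 F2=1 -> 0
  row 1 [000001]: F1=1 F2=1 -> 0
  row 2 [000010]: F1=0 F2=0 -> 0
  row 3 [000011]: F1=1 F2=0 (differ) -> 1
  row 4 [000100]: F1=1 F2=0 (differ) -> 1
  (every remaining row is evaluated the same way; all 64 results are listed next)
Full result column, 8 rows per line (p,q,r fixed per line; s,t,u runs 000..111 left to right):
  rows 0-7 [p,q,r=000]: 00011110  (ones: 4)
  rows 8-15 [p,q,r=001]: 11100001  (ones: 4)
  rows 16-23 [p,q,r=010]: 11100001  (ones: 4)
  rows 24-31 [p,q,r=011]: 00011110  (ones: 4)
  rows 32-39 [p,q,r=100]: 11000011  (ones: 4)
  rows 40-47 [p,q,r=101]: 00111100  (ones: 4)
  rows 48-55 [p,q,r=110]: 00110011  (ones: 4)
  rows 56-63 [p,q,r=111]: 11001100  (ones: 4)
Disagreements = 4+4+4+4+4+4+4+4 = 32

32


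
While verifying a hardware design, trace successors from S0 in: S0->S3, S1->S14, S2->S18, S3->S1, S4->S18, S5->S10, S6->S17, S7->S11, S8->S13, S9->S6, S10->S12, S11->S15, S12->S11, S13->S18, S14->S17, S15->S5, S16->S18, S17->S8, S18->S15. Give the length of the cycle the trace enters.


Trace from S0 until a state repeats:
  S0 -> S3 -> S1 -> S14 -> S17 -> S8 -> S13 -> S18 -> S15 -> S5 -> S10 -> S12 -> S11 -> S15
S15 first seen at step 8, revisited at step 13.
Cycle length = 13 - 8 = 5

5


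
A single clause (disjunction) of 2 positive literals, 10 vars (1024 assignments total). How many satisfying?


Step 1: Total=2^10=1024
Step 2: Unsat when all 2 false: 2^8=256
Step 3: Sat=1024-256=768

768


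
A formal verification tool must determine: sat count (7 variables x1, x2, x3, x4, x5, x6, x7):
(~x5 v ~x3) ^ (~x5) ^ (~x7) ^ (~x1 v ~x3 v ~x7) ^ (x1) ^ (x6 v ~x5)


CNF with 6 clauses over 7 vars (128 assignments).
An assignment satisfies CNF iff every clause has >=1 true literal.
Check each row (bits = x1,x2,x3,x4,x5,x6,x7; clause T/F shown):
  row 0 [0000000]: clauses=TTTTFT -> 0
  row 1 [0000001]: clauses=TTFTFT -> 0
  row 2 [0000010]: clauses=TTTTFT -> 0
  row 3 [0000011]: clauses=TTFTFT -> 0
  row 4 [0000100]: clauses=TFTTFF -> 0
  (every remaining row is evaluated the same way; all 128 results are listed next)
Full result column, 8 rows per line (x1,x2,x3,x4 fixed per line; x5,x6,x7 runs 000..111 left to right):
  rows 0-7 [x1,x2,x3,x4=0000]: 00000000  (ones: 0)
  rows 8-15 [x1,x2,x3,x4=0001]: 00000000  (ones: 0)
  rows 16-23 [x1,x2,x3,x4=0010]: 00000000  (ones: 0)
  rows 24-31 [x1,x2,x3,x4=0011]: 00000000  (ones: 0)
  rows 32-39 [x1,x2,x3,x4=0100]: 00000000  (ones: 0)
  rows 40-47 [x1,x2,x3,x4=0101]: 00000000  (ones: 0)
  rows 48-55 [x1,x2,x3,x4=0110]: 00000000  (ones: 0)
  rows 56-63 [x1,x2,x3,x4=0111]: 00000000  (ones: 0)
  rows 64-71 [x1,x2,x3,x4=1000]: 10100000  (ones: 2)
  rows 72-79 [x1,x2,x3,x4=1001]: 10100000  (ones: 2)
  rows 80-87 [x1,x2,x3,x4=1010]: 10100000  (ones: 2)
  rows 88-95 [x1,x2,x3,x4=1011]: 10100000  (ones: 2)
  rows 96-103 [x1,x2,x3,x4=1100]: 10100000  (ones: 2)
  rows 104-111 [x1,x2,x3,x4=1101]: 10100000  (ones: 2)
  rows 112-119 [x1,x2,x3,x4=1110]: 10100000  (ones: 2)
  rows 120-127 [x1,x2,x3,x4=1111]: 10100000  (ones: 2)
Satisfying assignments = 0+0+0+0+0+0+0+0+2+2+2+2+2+2+2+2 = 16

16


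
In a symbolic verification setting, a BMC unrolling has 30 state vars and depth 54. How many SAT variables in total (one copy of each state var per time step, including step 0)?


BMC unrolls to depth k, creating one copy of each state var for steps 0..k.
Step count = 54 + 1 = 55 (steps 0 through 54)
Vars per step = 30
Total = 30 * 55 = 1650

1650


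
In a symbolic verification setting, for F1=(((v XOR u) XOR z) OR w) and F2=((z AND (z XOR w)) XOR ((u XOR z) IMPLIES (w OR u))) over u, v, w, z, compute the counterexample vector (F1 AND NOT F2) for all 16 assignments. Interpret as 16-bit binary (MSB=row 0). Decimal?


F1 = (((v XOR u) XOR z) OR w)
F2 = ((z AND (z XOR w)) XOR ((u XOR z) IMPLIES (w OR u)))
Counterexample to F1=>F2 is where F1=1 and F2=0.
Evaluate each row (bits = u,v,w,z, MSB first):
  row 0 [0000]: F1=0 F2=1 -> F1&~F2 -> 0
  row 1 [0001]: F1=1 F2=1 -> F1&~F2 -> 0
  row 2 [0010]: F1=1 F2=1 -> F1&~F2 -> 0
  row 3 [0011]: F1=1 F2=1 -> F1&~F2 -> 0
  row 4 [0100]: F1=1 F2=1 -> F1&~F2 -> 0
  row 5 [0101]: F1=0 F2=1 -> F1&~F2 -> 0
  row 6 [0110]: F1=1 F2=1 -> F1&~F2 -> 0
  row 7 [0111]: F1=1 F2=1 -> F1&~F2 -> 0
  row 8 [1000]: F1=1 F2=1 -> F1&~F2 -> 0
  row 9 [1001]: F1=0 F2=0 -> F1&~F2 -> 0
  row 10 [1010]: F1=1 F2=1 -> F1&~F2 -> 0
  row 11 [1011]: F1=1 F2=1 -> F1&~F2 -> 0
  row 12 [1100]: F1=0 F2=1 -> F1&~F2 -> 0
  row 13 [1101]: F1=1 F2=0 -> F1&~F2 -> 1
  row 14 [1110]: F1=1 F2=1 -> F1&~F2 -> 0
  row 15 [1111]: F1=1 F2=1 -> F1&~F2 -> 0
Full result column, 4 rows per line (u,v fixed per line; w,z runs 00..11 left to right):
  rows 0-3 [u,v=00]: 0000  = hex 0
  rows 4-7 [u,v=01]: 0000  = hex 0
  rows 8-11 [u,v=10]: 0000  = hex 0
  rows 12-15 [u,v=11]: 0100  = hex 4
Counterexample vector (row 0 .. row 15) = 0000000000000100
Output column grouped in 4s = 0000 0000 0000 0100 = 0x0004
Convert to decimal digit by digit (value = value*16 + digit):
  0 -> 0
  0*16 + 0 = 0
  0*16 + 0 = 0
  0*16 + 4 = 4
Decimal = 4

4


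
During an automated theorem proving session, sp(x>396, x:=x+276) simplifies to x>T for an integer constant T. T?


Formula: sp(P, x:=E) = exists old_x. (x = E[old_x/x]) AND P[old_x/x] (old_x is the value of x before the assignment; eliminate old_x by solving x = E[old_x/x] for old_x)
Step 1: Precondition P: x>396, i.e. old_x > 396
Step 2: Assignment gives x = old_x + 276, so old_x = x - 276
Step 3: Substitute into P: x - 276 > 396
Step 4: Simplify: x > 396+276 = 672

672


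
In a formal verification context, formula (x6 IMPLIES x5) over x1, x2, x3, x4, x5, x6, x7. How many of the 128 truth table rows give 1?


Formula: (x6 IMPLIES x5) over 7 vars (128 rows)
Evaluate each row (x1, x2, x3, x4, x5, x6, x7 as bits, MSB first):
  row 0 [0000000]: (0 IMPLIES 0) -> 1
  row 1 [0000001]: (0 IMPLIES 0) -> 1
  row 2 [0000010]: (1 IMPLIES 0) -> 0
  row 3 [0000011]: (1 IMPLIES 0) -> 0
  row 4 [0000100]: (0 IMPLIES 1) -> 1
  (every remaining row is evaluated the same way; all 128 results are listed next)
Full result column, 8 rows per line (x1,x2,x3,x4 fixed per line; x5,x6,x7 runs 000..111 left to right):
  rows 0-7 [x1,x2,x3,x4=0000]: 11001111  (ones: 6)
  rows 8-15 [x1,x2,x3,x4=0001]: 11001111  (ones: 6)
  rows 16-23 [x1,x2,x3,x4=0010]: 11001111  (ones: 6)
  rows 24-31 [x1,x2,x3,x4=0011]: 11001111  (ones: 6)
  rows 32-39 [x1,x2,x3,x4=0100]: 11001111  (ones: 6)
  rows 40-47 [x1,x2,x3,x4=0101]: 11001111  (ones: 6)
  rows 48-55 [x1,x2,x3,x4=0110]: 11001111  (ones: 6)
  rows 56-63 [x1,x2,x3,x4=0111]: 11001111  (ones: 6)
  rows 64-71 [x1,x2,x3,x4=1000]: 11001111  (ones: 6)
  rows 72-79 [x1,x2,x3,x4=1001]: 11001111  (ones: 6)
  rows 80-87 [x1,x2,x3,x4=1010]: 11001111  (ones: 6)
  rows 88-95 [x1,x2,x3,x4=1011]: 11001111  (ones: 6)
  rows 96-103 [x1,x2,x3,x4=1100]: 11001111  (ones: 6)
  rows 104-111 [x1,x2,x3,x4=1101]: 11001111  (ones: 6)
  rows 112-119 [x1,x2,x3,x4=1110]: 11001111  (ones: 6)
  rows 120-127 [x1,x2,x3,x4=1111]: 11001111  (ones: 6)
Count of 1-rows = 6+6+6+6+6+6+6+6+6+6+6+6+6+6+6+6 = 96

96
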